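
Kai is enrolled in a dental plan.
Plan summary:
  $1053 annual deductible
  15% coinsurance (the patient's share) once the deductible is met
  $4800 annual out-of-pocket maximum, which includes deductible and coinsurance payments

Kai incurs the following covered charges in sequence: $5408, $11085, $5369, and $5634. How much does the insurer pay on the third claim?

#1 ($5408): deductible takes $1053, $4355 remains; patient's 15% is $653.25. Cost to patient: $1706.25. OOP to date $1706.25. Insurer: $5408 − $1706.25 = $3701.75.
#2 ($11085): deductible already satisfied, so patient's share is 15% × $11085 = $1662.75. Cost to patient: $1662.75. OOP to date $3369. Plan pays $11085 − $1662.75 = $9422.25.
#3 ($5369): 15% coinsurance on $5369 = $805.35. Cost to patient: $805.35. OOP to date $4174.35. Plan pays $5369 − $805.35 = $4563.65.

$4563.65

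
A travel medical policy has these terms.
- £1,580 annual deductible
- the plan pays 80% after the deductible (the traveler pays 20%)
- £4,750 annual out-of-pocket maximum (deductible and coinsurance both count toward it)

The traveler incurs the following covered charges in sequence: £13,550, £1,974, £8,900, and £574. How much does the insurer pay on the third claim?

£8,518.80

Claim 1 (£13,550): £1,580 to deductible, leaving £11,970; 20% of £11,970 = £2,394. Traveler owes £3,974 (running OOP £3,974). Plan pays £13,550 − £3,974 = £9,576.
Claim 2 (£1,974): 20% coinsurance on £1,974 = £394.80. Traveler pays £394.80; OOP now £4,368.80. Plan pays £1,974 − £394.80 = £1,579.20.
Claim 3 (£8,900): deductible already satisfied, so traveler's share is 20% × £8,900 = £1,780. That would push OOP to £6,148.80, over the £4,750 cap, so traveler pays £4,750 − £4,368.80 = £381.20. Plan pays £8,900 − £381.20 = £8,518.80.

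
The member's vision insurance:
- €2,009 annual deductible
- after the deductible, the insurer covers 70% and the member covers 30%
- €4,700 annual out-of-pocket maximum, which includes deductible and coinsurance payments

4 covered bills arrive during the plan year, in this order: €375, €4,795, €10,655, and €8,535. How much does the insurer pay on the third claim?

Claim 1 — €375: all of it applies to the deductible. Member owes €375 (running OOP €375). Insurer: €375 − €375 = €0.
Claim 2 — €4,795: €1,634 finishes the deductible; €3,161 goes to coinsurance; coinsurance €3,161 × 30% = €948.30. Cost to member: €2,582.30. OOP to date €2,957.30. Insurer: €4,795 − €2,582.30 = €2,212.70.
Claim 3 — €10,655: deductible met; 30% of €10,655 = €3,196.50. Adding that to €2,957.30 gives €6,153.80, past the €4,700 cap; member pays only €4,700 − €2,957.30 = €1,742.70. Plan pays €10,655 − €1,742.70 = €8,912.30.

€8,912.30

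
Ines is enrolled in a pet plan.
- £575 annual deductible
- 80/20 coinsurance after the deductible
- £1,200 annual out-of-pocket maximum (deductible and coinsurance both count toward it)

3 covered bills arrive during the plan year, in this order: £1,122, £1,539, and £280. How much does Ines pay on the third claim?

£56

Claim 1 — £1,122: deductible takes £575, £547 remains; owner's 20% is £109.40. Owner pays £684.40; OOP now £684.40.
Claim 2 — £1,539: 20% coinsurance on £1,539 = £307.80. Cost to owner: £307.80. OOP to date £992.20.
Claim 3 — £280: deductible already satisfied, so owner's share is 20% × £280 = £56. Owner owes £56 (running OOP £1,048.20).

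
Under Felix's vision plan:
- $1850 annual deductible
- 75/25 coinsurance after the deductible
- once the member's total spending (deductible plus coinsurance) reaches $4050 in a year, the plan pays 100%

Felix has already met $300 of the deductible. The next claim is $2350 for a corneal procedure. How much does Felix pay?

$1750

Remaining deductible: $1850 − $300 = $1550.
After the $1550 deductible portion, $2350 − $1550 = $800 is subject to coinsurance.
Member's 25% share of $800 is $200.
So the member owes $1550 + $200 = $1750 before any cap.
Year-to-date out-of-pocket becomes $300 + $1750 = $2050, still under the $4050 maximum, so no cap applies.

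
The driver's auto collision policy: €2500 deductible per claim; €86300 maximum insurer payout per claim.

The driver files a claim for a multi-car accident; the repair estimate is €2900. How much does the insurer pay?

€400

Subtract the deductible: €2900 − €2500 = €400.
€400 ≤ €86300, so the limit doesn't bind; insurer pays €400.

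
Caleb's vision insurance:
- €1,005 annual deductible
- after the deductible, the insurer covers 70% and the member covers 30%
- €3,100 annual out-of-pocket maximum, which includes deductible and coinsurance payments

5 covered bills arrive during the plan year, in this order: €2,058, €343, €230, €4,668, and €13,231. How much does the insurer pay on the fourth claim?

€3,267.60

Bill 1, €2,058: €1,005 to deductible, leaving €1,053; member's 30% is €315.90. Member owes €1,320.90 (running OOP €1,320.90). Insurer: €2,058 − €1,320.90 = €737.10.
Bill 2, €343: deductible met; 30% of €343 = €102.90. Cost to member: €102.90. OOP to date €1,423.80. Insurer: €343 − €102.90 = €240.10.
Bill 3, €230: deductible already satisfied, so member's share is 30% × €230 = €69. Member owes €69 (running OOP €1,492.80). Insurer: €230 − €69 = €161.
Bill 4, €4,668: 30% coinsurance on €4,668 = €1,400.40. Member owes €1,400.40 (running OOP €2,893.20). Plan pays €4,668 − €1,400.40 = €3,267.60.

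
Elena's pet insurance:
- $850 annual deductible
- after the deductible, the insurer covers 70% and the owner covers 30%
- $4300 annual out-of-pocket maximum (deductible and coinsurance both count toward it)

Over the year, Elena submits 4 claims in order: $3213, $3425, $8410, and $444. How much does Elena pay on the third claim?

Claim 1 — $3213: deductible takes $850, $2363 remains; 30% of $2363 = $708.90. Owner owes $1558.90 (running OOP $1558.90).
Claim 2 — $3425: deductible already satisfied, so owner's share is 30% × $3425 = $1027.50. Cost to owner: $1027.50. OOP to date $2586.40.
Claim 3 — $8410: deductible met; 30% of $8410 = $2523. That would push OOP to $5109.40, over the $4300 cap, so owner pays $4300 − $2586.40 = $1713.60.

$1713.60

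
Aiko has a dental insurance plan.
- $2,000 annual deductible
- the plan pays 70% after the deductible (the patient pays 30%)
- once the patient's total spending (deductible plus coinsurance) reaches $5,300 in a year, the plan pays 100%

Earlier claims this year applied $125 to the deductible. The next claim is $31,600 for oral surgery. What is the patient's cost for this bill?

$5,175

$125 of the $2,000 deductible is already met, leaving $1,875.
That leaves $31,600 − $1,875 = $29,725 for coinsurance.
Patient's 30% share of $29,725 is $8,917.50.
Patient responsibility before any cap: $1,875 + $8,917.50 = $10,792.50.
Year-to-date out-of-pocket would reach $125 + $10,792.50 = $10,917.50, above the $5,300 maximum, so the patient pays only $5,300 − $125 = $5,175.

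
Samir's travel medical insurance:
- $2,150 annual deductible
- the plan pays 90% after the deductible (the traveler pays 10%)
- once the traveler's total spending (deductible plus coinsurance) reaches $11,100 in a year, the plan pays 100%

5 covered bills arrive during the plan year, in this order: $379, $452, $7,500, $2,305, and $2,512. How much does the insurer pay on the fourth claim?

Claim 1 — $379: fully absorbed by the deductible. Cost to traveler: $379. OOP to date $379. Insurer: $379 − $379 = $0.
Claim 2 — $452: entire amount goes to the deductible. Traveler pays $452; OOP now $831. Insurer: $452 − $452 = $0.
Claim 3 — $7,500: $1,319 finishes the deductible; $6,181 goes to coinsurance; traveler's 10% is $618.10. Traveler owes $1,937.10 (running OOP $2,768.10). Insurer: $7,500 − $1,937.10 = $5,562.90.
Claim 4 — $2,305: 10% coinsurance on $2,305 = $230.50. Traveler pays $230.50; OOP now $2,998.60. Plan pays $2,305 − $230.50 = $2,074.50.

$2,074.50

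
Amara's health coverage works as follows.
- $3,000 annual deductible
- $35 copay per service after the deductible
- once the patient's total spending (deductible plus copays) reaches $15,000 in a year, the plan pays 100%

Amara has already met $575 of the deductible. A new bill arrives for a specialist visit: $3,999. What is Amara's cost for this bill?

$2,460

Deductible still to meet: $3,000 − $575 = $2,425.
That leaves $3,999 − $2,425 = $1,574 for the copay.
Copay on this service: $35.
That puts the patient's cost at $2,425 + $35 = $2,460 before any cap.
Year-to-date out-of-pocket becomes $575 + $2,460 = $3,035, still under the $15,000 maximum, so no cap applies.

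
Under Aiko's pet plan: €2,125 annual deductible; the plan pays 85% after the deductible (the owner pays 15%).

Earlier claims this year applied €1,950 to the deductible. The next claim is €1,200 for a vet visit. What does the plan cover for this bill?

Remaining deductible: €2,125 − €1,950 = €175.
The remaining €1,025 (= €1,200 − €175) moves to coinsurance.
15% of €1,025 = €153.75 falls to the owner.
That puts the owner's cost at €175 + €153.75 = €328.75.
Insurer pays the balance: €1,200 − €328.75 = €871.25.

€871.25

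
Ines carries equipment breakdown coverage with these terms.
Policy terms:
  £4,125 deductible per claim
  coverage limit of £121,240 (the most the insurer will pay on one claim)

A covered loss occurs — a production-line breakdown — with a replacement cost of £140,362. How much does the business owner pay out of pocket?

Less the £4,125 deductible: £140,362 − £4,125 = £136,237.
£136,237 exceeds the £121,240 limit, so the insurer pays the limit: £121,240.
The business owner bears the rest of the original loss: £140,362 − £121,240 = £19,122.

£19,122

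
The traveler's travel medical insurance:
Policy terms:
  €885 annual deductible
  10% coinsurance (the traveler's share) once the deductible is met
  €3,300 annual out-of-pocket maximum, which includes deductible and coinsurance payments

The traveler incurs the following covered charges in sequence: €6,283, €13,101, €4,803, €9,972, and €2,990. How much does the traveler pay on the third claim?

Claim 1 — €6,283: €885 to deductible, leaving €5,398; traveler's 10% is €539.80. Traveler owes €1,424.80 (running OOP €1,424.80).
Claim 2 — €13,101: deductible met; 10% of €13,101 = €1,310.10. Traveler owes €1,310.10 (running OOP €2,734.90).
Claim 3 — €4,803: deductible met; 10% of €4,803 = €480.30. Traveler owes €480.30 (running OOP €3,215.20).

€480.30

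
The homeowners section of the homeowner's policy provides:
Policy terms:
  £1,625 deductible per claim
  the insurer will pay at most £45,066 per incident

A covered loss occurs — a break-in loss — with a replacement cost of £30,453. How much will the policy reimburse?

£28,828

Less the £1,625 deductible: £30,453 − £1,625 = £28,828.
£28,828 ≤ £45,066, so the limit doesn't bind; insurer pays £28,828.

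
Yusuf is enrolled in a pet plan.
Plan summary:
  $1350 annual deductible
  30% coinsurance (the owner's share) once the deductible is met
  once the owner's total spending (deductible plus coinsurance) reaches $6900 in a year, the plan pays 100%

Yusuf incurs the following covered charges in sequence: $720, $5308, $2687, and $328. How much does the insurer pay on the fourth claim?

$229.60

#1 ($720): entire amount goes to the deductible. Cost to owner: $720. OOP to date $720. Insurer: $720 − $720 = $0.
#2 ($5308): $630 finishes the deductible; $4678 goes to coinsurance; coinsurance $4678 × 30% = $1403.40. Owner pays $2033.40; OOP now $2753.40. Plan pays $5308 − $2033.40 = $3274.60.
#3 ($2687): deductible met; 30% of $2687 = $806.10. Owner owes $806.10 (running OOP $3559.50). Insurer: $2687 − $806.10 = $1880.90.
#4 ($328): deductible met; 30% of $328 = $98.40. Owner owes $98.40 (running OOP $3657.90). Plan pays $328 − $98.40 = $229.60.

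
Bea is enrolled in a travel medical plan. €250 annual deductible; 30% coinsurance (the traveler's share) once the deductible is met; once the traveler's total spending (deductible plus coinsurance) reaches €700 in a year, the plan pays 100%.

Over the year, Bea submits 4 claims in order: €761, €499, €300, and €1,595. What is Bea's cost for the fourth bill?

#1 (€761): deductible takes €250, €511 remains; traveler's 30% is €153.30. Traveler owes €403.30 (running OOP €403.30).
#2 (€499): deductible already satisfied, so traveler's share is 30% × €499 = €149.70. Traveler owes €149.70 (running OOP €553).
#3 (€300): deductible already satisfied, so traveler's share is 30% × €300 = €90. Cost to traveler: €90. OOP to date €643.
#4 (€1,595): deductible already satisfied, so traveler's share is 30% × €1,595 = €478.50. Adding that to €643 gives €1,121.50, past the €700 cap; traveler pays only €700 − €643 = €57.

€57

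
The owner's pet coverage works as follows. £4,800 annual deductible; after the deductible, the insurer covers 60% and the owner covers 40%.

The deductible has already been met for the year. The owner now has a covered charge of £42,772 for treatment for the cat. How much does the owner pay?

£17,108.80

With the deductible met, the entire £42,772 is subject to coinsurance.
40% of £42,772 = £17,108.80 falls to the owner.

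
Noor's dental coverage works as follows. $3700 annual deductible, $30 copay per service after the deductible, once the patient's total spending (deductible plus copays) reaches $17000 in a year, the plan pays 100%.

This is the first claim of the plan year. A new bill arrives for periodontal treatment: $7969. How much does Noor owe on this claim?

Deductible not yet touched, so the first $3700 of the bill goes to the deductible.
That leaves $7969 − $3700 = $4269 for the copay.
Copay on this service: $30.
Patient responsibility before any cap: $3700 + $30 = $3730.
Cumulative spending $0 + $3730 = $3730 stays under the $17000 maximum.

$3730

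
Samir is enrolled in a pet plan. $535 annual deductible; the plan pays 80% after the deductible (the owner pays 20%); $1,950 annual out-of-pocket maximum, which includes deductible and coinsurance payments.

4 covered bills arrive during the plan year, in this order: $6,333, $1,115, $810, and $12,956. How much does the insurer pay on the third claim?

$777.60

Claim 1 ($6,333): deductible takes $535, $5,798 remains; coinsurance $5,798 × 20% = $1,159.60. Owner pays $1,694.60; OOP now $1,694.60. Insurer: $6,333 − $1,694.60 = $4,638.40.
Claim 2 ($1,115): deductible met; 20% of $1,115 = $223. Cost to owner: $223. OOP to date $1,917.60. Plan pays $1,115 − $223 = $892.
Claim 3 ($810): 20% coinsurance on $810 = $162. OOP would hit $2,079.60 > $1,950, so the cap limits the owner to $1,950 − $1,917.60 = $32.40. Insurer: $810 − $32.40 = $777.60.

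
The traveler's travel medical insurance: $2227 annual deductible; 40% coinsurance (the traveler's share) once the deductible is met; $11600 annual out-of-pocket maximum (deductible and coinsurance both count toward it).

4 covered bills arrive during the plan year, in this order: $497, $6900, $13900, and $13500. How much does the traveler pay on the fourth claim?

Bill 1, $497: fully absorbed by the deductible. Traveler pays $497; OOP now $497.
Bill 2, $6900: $1730 finishes the deductible; $5170 goes to coinsurance; 40% of $5170 = $2068. Traveler pays $3798; OOP now $4295.
Bill 3, $13900: deductible already satisfied, so traveler's share is 40% × $13900 = $5560. Traveler owes $5560 (running OOP $9855).
Bill 4, $13500: deductible met; 40% of $13500 = $5400. OOP would hit $15255 > $11600, so the cap limits the traveler to $11600 − $9855 = $1745.

$1745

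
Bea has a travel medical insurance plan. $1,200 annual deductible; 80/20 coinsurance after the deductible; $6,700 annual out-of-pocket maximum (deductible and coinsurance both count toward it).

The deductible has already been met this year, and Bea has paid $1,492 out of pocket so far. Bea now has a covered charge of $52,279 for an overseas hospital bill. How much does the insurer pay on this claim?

With the deductible met, the entire $52,279 is subject to coinsurance.
20% of $52,279 = $10,455.80 falls to the traveler.
That would bring total out-of-pocket to $11,947.80, past the $6,700 cap. The traveler is capped at $6,700 − $1,492 = $5,208 on this claim.
The plan picks up $52,279 − $5,208 = $47,071.

$47,071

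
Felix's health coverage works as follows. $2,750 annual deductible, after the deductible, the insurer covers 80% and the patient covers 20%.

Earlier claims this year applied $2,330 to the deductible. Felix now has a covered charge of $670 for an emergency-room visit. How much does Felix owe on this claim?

$470

Remaining deductible: $2,750 − $2,330 = $420.
That leaves $670 − $420 = $250 for coinsurance.
20% of $250 = $50 falls to the patient.
So the patient owes $420 + $50 = $470.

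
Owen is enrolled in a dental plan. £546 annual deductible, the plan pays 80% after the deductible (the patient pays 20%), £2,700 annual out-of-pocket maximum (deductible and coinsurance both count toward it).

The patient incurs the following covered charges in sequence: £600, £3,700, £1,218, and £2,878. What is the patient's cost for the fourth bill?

Claim 1 (£600): deductible takes £546, £54 remains; 20% of £54 = £10.80. Patient owes £556.80 (running OOP £556.80).
Claim 2 (£3,700): 20% coinsurance on £3,700 = £740. Patient owes £740 (running OOP £1,296.80).
Claim 3 (£1,218): 20% coinsurance on £1,218 = £243.60. Patient owes £243.60 (running OOP £1,540.40).
Claim 4 (£2,878): deductible met; 20% of £2,878 = £575.60. Patient pays £575.60; OOP now £2,116.

£575.60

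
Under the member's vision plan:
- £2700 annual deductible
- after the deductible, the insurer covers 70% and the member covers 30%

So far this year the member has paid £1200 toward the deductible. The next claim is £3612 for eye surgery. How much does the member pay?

£2133.60

Remaining deductible: £2700 − £1200 = £1500.
That leaves £3612 − £1500 = £2112 for coinsurance.
Coinsurance: £2112 × 30% = £633.60.
Member responsibility: £1500 + £633.60 = £2133.60.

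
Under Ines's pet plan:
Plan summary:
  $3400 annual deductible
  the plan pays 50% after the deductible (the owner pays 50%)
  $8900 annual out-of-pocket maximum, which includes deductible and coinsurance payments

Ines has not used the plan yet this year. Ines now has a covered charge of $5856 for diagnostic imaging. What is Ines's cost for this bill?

Nothing has been paid toward the $3400 deductible, so the first $3400 of this charge is applied there.
The remaining $2456 (= $5856 − $3400) moves to coinsurance.
Owner's 50% share of $2456 is $1228.
That puts the owner's cost at $3400 + $1228 = $4628 before any cap.
Cumulative spending $0 + $4628 = $4628 stays under the $8900 maximum.

$4628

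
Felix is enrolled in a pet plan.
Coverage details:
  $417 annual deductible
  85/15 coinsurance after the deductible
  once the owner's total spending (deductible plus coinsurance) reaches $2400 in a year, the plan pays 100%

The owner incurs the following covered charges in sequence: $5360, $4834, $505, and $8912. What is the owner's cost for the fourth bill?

Claim 1 — $5360: deductible takes $417, $4943 remains; 15% of $4943 = $741.45. Owner owes $1158.45 (running OOP $1158.45).
Claim 2 — $4834: deductible already satisfied, so owner's share is 15% × $4834 = $725.10. Cost to owner: $725.10. OOP to date $1883.55.
Claim 3 — $505: deductible met; 15% of $505 = $75.75. Owner owes $75.75 (running OOP $1959.30).
Claim 4 — $8912: 15% coinsurance on $8912 = $1336.80. OOP would hit $3296.10 > $2400, so the cap limits the owner to $2400 − $1959.30 = $440.70.

$440.70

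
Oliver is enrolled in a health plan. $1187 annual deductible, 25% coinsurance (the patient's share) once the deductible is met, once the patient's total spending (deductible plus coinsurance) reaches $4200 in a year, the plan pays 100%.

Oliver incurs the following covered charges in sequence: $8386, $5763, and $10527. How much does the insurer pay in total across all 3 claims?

Claim 1 ($8386): $1187 to deductible, leaving $7199; patient's 25% is $1799.75. Patient owes $2986.75 (running OOP $2986.75). Insurer: $8386 − $2986.75 = $5399.25.
Claim 2 ($5763): deductible met; 25% of $5763 = $1440.75. That would push OOP to $4427.50, over the $4200 cap, so patient pays $4200 − $2986.75 = $1213.25. Insurer: $5763 − $1213.25 = $4549.75.
Claim 3 ($10527): 25% coinsurance on $10527 = $2631.75. That would push OOP to $6831.75, over the $4200 cap, so patient pays $4200 − $4200 = $0. Plan pays $10527 − $0 = $10527.
Insurer total: $5399.25 + $4549.75 + $10527 = $20476.

$20476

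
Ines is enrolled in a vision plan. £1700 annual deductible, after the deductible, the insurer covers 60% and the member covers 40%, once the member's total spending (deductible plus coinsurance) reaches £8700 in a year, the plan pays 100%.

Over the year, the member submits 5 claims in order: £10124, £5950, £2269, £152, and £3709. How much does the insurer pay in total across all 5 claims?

Claim 1 — £10124: deductible takes £1700, £8424 remains; member's 40% is £3369.60. Member pays £5069.60; OOP now £5069.60. Plan pays £10124 − £5069.60 = £5054.40.
Claim 2 — £5950: deductible already satisfied, so member's share is 40% × £5950 = £2380. Member owes £2380 (running OOP £7449.60). Insurer: £5950 − £2380 = £3570.
Claim 3 — £2269: deductible already satisfied, so member's share is 40% × £2269 = £907.60. Member owes £907.60 (running OOP £8357.20). Plan pays £2269 − £907.60 = £1361.40.
Claim 4 — £152: 40% coinsurance on £152 = £60.80. Member pays £60.80; OOP now £8418. Plan pays £152 − £60.80 = £91.20.
Claim 5 — £3709: 40% coinsurance on £3709 = £1483.60. That would push OOP to £9901.60, over the £8700 cap, so member pays £8700 − £8418 = £282. Plan pays £3709 − £282 = £3427.
Insurer total = bills − member's total = £22204 − £8700 = £13504.

£13504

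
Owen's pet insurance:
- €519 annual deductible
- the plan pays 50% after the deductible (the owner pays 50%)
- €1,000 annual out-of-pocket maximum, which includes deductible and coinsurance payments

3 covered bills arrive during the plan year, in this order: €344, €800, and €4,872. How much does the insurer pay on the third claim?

€4,703.50

#1 (€344): entire amount goes to the deductible. Owner pays €344; OOP now €344. Insurer: €344 − €344 = €0.
#2 (€800): deductible takes €175, €625 remains; 50% of €625 = €312.50. Owner pays €487.50; OOP now €831.50. Plan pays €800 − €487.50 = €312.50.
#3 (€4,872): deductible met; 50% of €4,872 = €2,436. Adding that to €831.50 gives €3,267.50, past the €1,000 cap; owner pays only €1,000 − €831.50 = €168.50. Plan pays €4,872 − €168.50 = €4,703.50.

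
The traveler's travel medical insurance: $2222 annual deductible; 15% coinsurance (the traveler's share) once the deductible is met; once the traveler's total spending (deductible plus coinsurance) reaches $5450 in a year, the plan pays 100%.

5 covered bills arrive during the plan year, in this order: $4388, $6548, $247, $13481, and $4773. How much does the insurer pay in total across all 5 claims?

Claim 1 ($4388): $2222 to deductible, leaving $2166; coinsurance $2166 × 15% = $324.90. Traveler owes $2546.90 (running OOP $2546.90). Insurer: $4388 − $2546.90 = $1841.10.
Claim 2 ($6548): deductible already satisfied, so traveler's share is 15% × $6548 = $982.20. Traveler owes $982.20 (running OOP $3529.10). Insurer: $6548 − $982.20 = $5565.80.
Claim 3 ($247): deductible met; 15% of $247 = $37.05. Cost to traveler: $37.05. OOP to date $3566.15. Plan pays $247 − $37.05 = $209.95.
Claim 4 ($13481): deductible met; 15% of $13481 = $2022.15. Adding that to $3566.15 gives $5588.30, past the $5450 cap; traveler pays only $5450 − $3566.15 = $1883.85. Plan pays $13481 − $1883.85 = $11597.15.
Claim 5 ($4773): deductible already satisfied, so traveler's share is 15% × $4773 = $715.95. That would push OOP to $6165.95, over the $5450 cap, so traveler pays $5450 − $5450 = $0. Insurer: $4773 − $0 = $4773.
Insurer total: $1841.10 + $5565.80 + $209.95 + $11597.15 + $4773 = $23987.

$23987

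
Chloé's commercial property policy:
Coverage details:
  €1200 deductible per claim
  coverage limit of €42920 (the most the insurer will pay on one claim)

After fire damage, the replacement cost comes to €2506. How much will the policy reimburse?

Subtract the deductible: €2506 − €1200 = €1306.
That's under the €42920 cap, so the insurer reimburses the full €1306.

€1306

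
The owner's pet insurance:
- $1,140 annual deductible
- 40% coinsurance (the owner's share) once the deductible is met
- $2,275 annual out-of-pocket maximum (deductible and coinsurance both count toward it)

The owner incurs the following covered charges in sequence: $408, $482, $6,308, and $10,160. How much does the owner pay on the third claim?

$1,385

Claim 1 — $408: all of it applies to the deductible. Owner pays $408; OOP now $408.
Claim 2 — $482: fully absorbed by the deductible. Owner pays $482; OOP now $890.
Claim 3 — $6,308: $250 finishes the deductible; $6,058 goes to coinsurance; 40% of $6,058 = $2,423.20. Together that's $250 + $2,423.20 = $2,673.20. OOP would hit $3,563.20 > $2,275, so the cap limits the owner to $2,275 − $890 = $1,385.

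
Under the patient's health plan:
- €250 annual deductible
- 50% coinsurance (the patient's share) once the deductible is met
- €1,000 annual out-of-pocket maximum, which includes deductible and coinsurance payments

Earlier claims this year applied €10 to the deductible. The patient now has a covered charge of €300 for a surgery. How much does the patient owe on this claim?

€270

Remaining deductible: €250 − €10 = €240.
That leaves €300 − €240 = €60 for coinsurance.
Patient's 50% share of €60 is €30.
That puts the patient's cost at €240 + €30 = €270 before any cap.
Year-to-date out-of-pocket becomes €10 + €270 = €280, still under the €1,000 maximum, so no cap applies.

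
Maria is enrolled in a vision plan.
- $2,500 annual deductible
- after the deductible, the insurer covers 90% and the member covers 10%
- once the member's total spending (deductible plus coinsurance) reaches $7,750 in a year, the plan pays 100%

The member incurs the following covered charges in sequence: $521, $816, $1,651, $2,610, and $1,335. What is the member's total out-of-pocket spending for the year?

$2,943.30

Claim 1 — $521: entire amount goes to the deductible. Cost to member: $521. OOP to date $521.
Claim 2 — $816: entire amount goes to the deductible. Member owes $816 (running OOP $1,337).
Claim 3 — $1,651: $1,163 finishes the deductible; $488 goes to coinsurance; coinsurance $488 × 10% = $48.80. Member pays $1,211.80; OOP now $2,548.80.
Claim 4 — $2,610: deductible met; 10% of $2,610 = $261. Member pays $261; OOP now $2,809.80.
Claim 5 — $1,335: deductible already satisfied, so member's share is 10% × $1,335 = $133.50. Member owes $133.50 (running OOP $2,943.30).
Summing the member's payments: $521 + $816 + $1,211.80 + $261 + $133.50 = $2,943.30.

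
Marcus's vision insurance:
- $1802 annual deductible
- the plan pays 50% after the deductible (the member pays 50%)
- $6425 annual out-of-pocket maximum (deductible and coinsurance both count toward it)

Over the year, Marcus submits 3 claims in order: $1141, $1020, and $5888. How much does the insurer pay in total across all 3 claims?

Claim 1 ($1141): fully absorbed by the deductible. Member owes $1141 (running OOP $1141). Plan pays $1141 − $1141 = $0.
Claim 2 ($1020): deductible takes $661, $359 remains; coinsurance $359 × 50% = $179.50. Cost to member: $840.50. OOP to date $1981.50. Plan pays $1020 − $840.50 = $179.50.
Claim 3 ($5888): 50% coinsurance on $5888 = $2944. Cost to member: $2944. OOP to date $4925.50. Plan pays $5888 − $2944 = $2944.
Insurer total = bills − member's total = $8049 − $4925.50 = $3123.50.

$3123.50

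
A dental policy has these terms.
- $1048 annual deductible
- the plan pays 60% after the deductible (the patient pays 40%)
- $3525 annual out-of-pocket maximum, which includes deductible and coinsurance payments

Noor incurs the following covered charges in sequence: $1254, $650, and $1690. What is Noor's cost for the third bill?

Claim 1 ($1254): $1048 finishes the deductible; $206 goes to coinsurance; 40% of $206 = $82.40. Cost to patient: $1130.40. OOP to date $1130.40.
Claim 2 ($650): 40% coinsurance on $650 = $260. Patient pays $260; OOP now $1390.40.
Claim 3 ($1690): deductible met; 40% of $1690 = $676. Patient owes $676 (running OOP $2066.40).

$676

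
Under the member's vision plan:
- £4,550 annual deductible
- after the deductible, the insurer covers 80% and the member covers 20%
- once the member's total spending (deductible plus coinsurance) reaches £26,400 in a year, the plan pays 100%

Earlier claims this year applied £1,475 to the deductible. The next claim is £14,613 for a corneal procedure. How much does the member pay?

£5,382.60

Remaining deductible: £4,550 − £1,475 = £3,075.
That leaves £14,613 − £3,075 = £11,538 for coinsurance.
Coinsurance: £11,538 × 20% = £2,307.60.
Member responsibility before any cap: £3,075 + £2,307.60 = £5,382.60.
Cumulative spending £1,475 + £5,382.60 = £6,857.60 stays under the £26,400 maximum.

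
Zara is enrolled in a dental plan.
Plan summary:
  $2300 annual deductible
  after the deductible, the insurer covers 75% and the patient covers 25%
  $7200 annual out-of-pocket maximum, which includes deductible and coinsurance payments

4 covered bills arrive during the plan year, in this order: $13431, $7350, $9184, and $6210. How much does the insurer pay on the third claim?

$8904.25

Claim 1 ($13431): deductible takes $2300, $11131 remains; coinsurance $11131 × 25% = $2782.75. Patient owes $5082.75 (running OOP $5082.75). Insurer: $13431 − $5082.75 = $8348.25.
Claim 2 ($7350): deductible already satisfied, so patient's share is 25% × $7350 = $1837.50. Patient pays $1837.50; OOP now $6920.25. Insurer: $7350 − $1837.50 = $5512.50.
Claim 3 ($9184): 25% coinsurance on $9184 = $2296. That would push OOP to $9216.25, over the $7200 cap, so patient pays $7200 − $6920.25 = $279.75. Insurer: $9184 − $279.75 = $8904.25.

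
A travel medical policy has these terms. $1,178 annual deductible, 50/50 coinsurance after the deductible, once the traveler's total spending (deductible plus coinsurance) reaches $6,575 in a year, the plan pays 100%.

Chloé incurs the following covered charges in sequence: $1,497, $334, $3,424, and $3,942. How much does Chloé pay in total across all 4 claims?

Bill 1, $1,497: $1,178 finishes the deductible; $319 goes to coinsurance; 50% of $319 = $159.50. Traveler owes $1,337.50 (running OOP $1,337.50).
Bill 2, $334: 50% coinsurance on $334 = $167. Traveler owes $167 (running OOP $1,504.50).
Bill 3, $3,424: 50% coinsurance on $3,424 = $1,712. Traveler owes $1,712 (running OOP $3,216.50).
Bill 4, $3,942: deductible already satisfied, so traveler's share is 50% × $3,942 = $1,971. Cost to traveler: $1,971. OOP to date $5,187.50.
Summing the traveler's payments: $1,337.50 + $167 + $1,712 + $1,971 = $5,187.50.

$5,187.50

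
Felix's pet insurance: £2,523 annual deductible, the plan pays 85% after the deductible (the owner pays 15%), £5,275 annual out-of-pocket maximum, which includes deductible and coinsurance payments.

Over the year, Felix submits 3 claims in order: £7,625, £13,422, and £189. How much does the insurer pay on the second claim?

£11,435.30

Bill 1, £7,625: deductible takes £2,523, £5,102 remains; owner's 15% is £765.30. Owner owes £3,288.30 (running OOP £3,288.30). Plan pays £7,625 − £3,288.30 = £4,336.70.
Bill 2, £13,422: deductible met; 15% of £13,422 = £2,013.30. That would push OOP to £5,301.60, over the £5,275 cap, so owner pays £5,275 − £3,288.30 = £1,986.70. Plan pays £13,422 − £1,986.70 = £11,435.30.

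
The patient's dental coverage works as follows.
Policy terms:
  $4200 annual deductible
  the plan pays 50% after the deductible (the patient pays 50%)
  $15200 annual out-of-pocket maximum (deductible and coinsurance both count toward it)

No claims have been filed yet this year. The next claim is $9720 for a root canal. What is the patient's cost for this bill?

Nothing has been paid toward the $4200 deductible, so the first $4200 of this charge is applied there.
After the $4200 deductible portion, $9720 − $4200 = $5520 is subject to coinsurance.
50% of $5520 = $2760 falls to the patient.
Patient responsibility before any cap: $4200 + $2760 = $6960.
Year-to-date out-of-pocket becomes $0 + $6960 = $6960, still under the $15200 maximum, so no cap applies.

$6960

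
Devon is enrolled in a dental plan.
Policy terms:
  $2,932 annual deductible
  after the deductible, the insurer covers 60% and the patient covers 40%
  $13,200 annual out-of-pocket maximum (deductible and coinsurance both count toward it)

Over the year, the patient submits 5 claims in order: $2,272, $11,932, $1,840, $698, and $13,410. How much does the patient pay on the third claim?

$736

#1 ($2,272): entire amount goes to the deductible. Patient owes $2,272 (running OOP $2,272).
#2 ($11,932): $660 to deductible, leaving $11,272; patient's 40% is $4,508.80. Cost to patient: $5,168.80. OOP to date $7,440.80.
#3 ($1,840): 40% coinsurance on $1,840 = $736. Patient pays $736; OOP now $8,176.80.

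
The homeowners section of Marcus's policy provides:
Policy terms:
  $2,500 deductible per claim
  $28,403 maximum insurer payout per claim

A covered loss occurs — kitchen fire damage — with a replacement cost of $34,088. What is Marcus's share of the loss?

Less the $2,500 deductible: $34,088 − $2,500 = $31,588.
$31,588 exceeds the $28,403 limit, so the insurer pays the limit: $28,403.
The homeowner bears the rest of the original loss: $34,088 − $28,403 = $5,685.

$5,685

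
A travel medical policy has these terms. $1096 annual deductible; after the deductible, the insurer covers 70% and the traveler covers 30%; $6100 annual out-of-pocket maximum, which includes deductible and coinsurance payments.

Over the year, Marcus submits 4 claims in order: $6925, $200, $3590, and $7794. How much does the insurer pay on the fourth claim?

Bill 1, $6925: $1096 finishes the deductible; $5829 goes to coinsurance; traveler's 30% is $1748.70. Traveler owes $2844.70 (running OOP $2844.70). Plan pays $6925 − $2844.70 = $4080.30.
Bill 2, $200: deductible met; 30% of $200 = $60. Traveler owes $60 (running OOP $2904.70). Plan pays $200 − $60 = $140.
Bill 3, $3590: 30% coinsurance on $3590 = $1077. Traveler pays $1077; OOP now $3981.70. Insurer: $3590 − $1077 = $2513.
Bill 4, $7794: deductible already satisfied, so traveler's share is 30% × $7794 = $2338.20. That would push OOP to $6319.90, over the $6100 cap, so traveler pays $6100 − $3981.70 = $2118.30. Insurer: $7794 − $2118.30 = $5675.70.

$5675.70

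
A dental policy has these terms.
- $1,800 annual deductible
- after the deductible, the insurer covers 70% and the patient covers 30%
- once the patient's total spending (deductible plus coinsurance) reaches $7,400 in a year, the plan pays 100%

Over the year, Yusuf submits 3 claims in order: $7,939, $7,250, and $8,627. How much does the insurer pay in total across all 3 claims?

#1 ($7,939): deductible takes $1,800, $6,139 remains; patient's 30% is $1,841.70. Patient pays $3,641.70; OOP now $3,641.70. Plan pays $7,939 − $3,641.70 = $4,297.30.
#2 ($7,250): deductible already satisfied, so patient's share is 30% × $7,250 = $2,175. Cost to patient: $2,175. OOP to date $5,816.70. Plan pays $7,250 − $2,175 = $5,075.
#3 ($8,627): deductible already satisfied, so patient's share is 30% × $8,627 = $2,588.10. Adding that to $5,816.70 gives $8,404.80, past the $7,400 cap; patient pays only $7,400 − $5,816.70 = $1,583.30. Insurer: $8,627 − $1,583.30 = $7,043.70.
Insurer total = bills − patient's total = $23,816 − $7,400 = $16,416.

$16,416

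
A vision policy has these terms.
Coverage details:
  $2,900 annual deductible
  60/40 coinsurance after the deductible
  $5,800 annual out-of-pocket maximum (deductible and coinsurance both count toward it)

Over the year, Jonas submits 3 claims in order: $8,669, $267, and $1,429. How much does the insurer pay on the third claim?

#1 ($8,669): deductible takes $2,900, $5,769 remains; 40% of $5,769 = $2,307.60. Member pays $5,207.60; OOP now $5,207.60. Plan pays $8,669 − $5,207.60 = $3,461.40.
#2 ($267): deductible met; 40% of $267 = $106.80. Cost to member: $106.80. OOP to date $5,314.40. Plan pays $267 − $106.80 = $160.20.
#3 ($1,429): deductible already satisfied, so member's share is 40% × $1,429 = $571.60. Adding that to $5,314.40 gives $5,886, past the $5,800 cap; member pays only $5,800 − $5,314.40 = $485.60. Insurer: $1,429 − $485.60 = $943.40.

$943.40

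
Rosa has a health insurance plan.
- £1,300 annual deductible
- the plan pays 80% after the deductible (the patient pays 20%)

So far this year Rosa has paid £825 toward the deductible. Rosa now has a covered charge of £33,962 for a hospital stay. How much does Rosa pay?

£7,172.40

£825 of the £1,300 deductible is already met, leaving £475.
That leaves £33,962 − £475 = £33,487 for coinsurance.
20% of £33,487 = £6,697.40 falls to the patient.
That puts the patient's cost at £475 + £6,697.40 = £7,172.40.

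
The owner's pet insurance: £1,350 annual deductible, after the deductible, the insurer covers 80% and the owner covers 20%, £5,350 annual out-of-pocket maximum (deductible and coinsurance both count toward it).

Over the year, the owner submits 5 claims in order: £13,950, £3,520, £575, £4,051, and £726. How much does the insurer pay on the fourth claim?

£3,390

Bill 1, £13,950: £1,350 finishes the deductible; £12,600 goes to coinsurance; coinsurance £12,600 × 20% = £2,520. Cost to owner: £3,870. OOP to date £3,870. Insurer: £13,950 − £3,870 = £10,080.
Bill 2, £3,520: deductible met; 20% of £3,520 = £704. Owner owes £704 (running OOP £4,574). Plan pays £3,520 − £704 = £2,816.
Bill 3, £575: deductible already satisfied, so owner's share is 20% × £575 = £115. Owner pays £115; OOP now £4,689. Insurer: £575 − £115 = £460.
Bill 4, £4,051: 20% coinsurance on £4,051 = £810.20. OOP would hit £5,499.20 > £5,350, so the cap limits the owner to £5,350 − £4,689 = £661. Plan pays £4,051 − £661 = £3,390.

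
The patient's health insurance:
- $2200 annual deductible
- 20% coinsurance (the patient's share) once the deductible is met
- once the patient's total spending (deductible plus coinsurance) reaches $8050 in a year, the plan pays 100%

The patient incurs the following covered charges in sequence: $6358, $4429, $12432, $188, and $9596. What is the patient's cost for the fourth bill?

Claim 1 ($6358): $2200 to deductible, leaving $4158; patient's 20% is $831.60. Cost to patient: $3031.60. OOP to date $3031.60.
Claim 2 ($4429): 20% coinsurance on $4429 = $885.80. Patient owes $885.80 (running OOP $3917.40).
Claim 3 ($12432): deductible met; 20% of $12432 = $2486.40. Patient pays $2486.40; OOP now $6403.80.
Claim 4 ($188): deductible already satisfied, so patient's share is 20% × $188 = $37.60. Cost to patient: $37.60. OOP to date $6441.40.

$37.60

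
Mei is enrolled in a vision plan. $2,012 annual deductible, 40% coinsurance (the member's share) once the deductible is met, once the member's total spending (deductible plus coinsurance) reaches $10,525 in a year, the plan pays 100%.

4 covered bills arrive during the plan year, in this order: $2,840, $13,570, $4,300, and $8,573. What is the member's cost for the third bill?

$1,720

Bill 1, $2,840: $2,012 finishes the deductible; $828 goes to coinsurance; coinsurance $828 × 40% = $331.20. Member owes $2,343.20 (running OOP $2,343.20).
Bill 2, $13,570: deductible already satisfied, so member's share is 40% × $13,570 = $5,428. Member owes $5,428 (running OOP $7,771.20).
Bill 3, $4,300: 40% coinsurance on $4,300 = $1,720. Member pays $1,720; OOP now $9,491.20.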